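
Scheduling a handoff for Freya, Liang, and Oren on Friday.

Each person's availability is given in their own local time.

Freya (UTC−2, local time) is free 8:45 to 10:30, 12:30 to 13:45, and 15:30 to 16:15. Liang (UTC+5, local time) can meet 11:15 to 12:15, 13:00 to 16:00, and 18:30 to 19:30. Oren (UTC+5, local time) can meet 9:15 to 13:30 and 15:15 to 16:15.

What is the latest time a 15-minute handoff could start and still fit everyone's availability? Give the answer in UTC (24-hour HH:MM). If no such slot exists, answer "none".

10:45

Freya → UTC: 10:45–12:30, 14:30–15:45, 17:30–18:15.
Liang → UTC: 06:15–07:15, 08:00–11:00, 13:30–14:30.
Oren → UTC: 04:15–08:30, 10:15–11:15.
Freya ∩ Liang: 10:45–11:00.
Freya ∩ Liang ∩ Oren: 10:45–11:00.
Windows ≥ 15 min: 10:45–11:00.
Latest start in the last window 10:45–11:00 is 11:00 − 15 min = 10:45.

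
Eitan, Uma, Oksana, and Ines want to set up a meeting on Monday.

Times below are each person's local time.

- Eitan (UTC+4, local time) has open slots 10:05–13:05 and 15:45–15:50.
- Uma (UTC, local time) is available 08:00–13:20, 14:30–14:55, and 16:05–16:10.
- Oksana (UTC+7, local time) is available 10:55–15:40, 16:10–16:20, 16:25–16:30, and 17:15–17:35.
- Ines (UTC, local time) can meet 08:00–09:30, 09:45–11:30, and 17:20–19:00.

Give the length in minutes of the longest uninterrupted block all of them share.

40 minutes

Eitan → UTC: 06:05–09:05, 11:45–11:50.
Uma → UTC: 08:00–13:20, 14:30–14:55, 16:05–16:10.
Oksana → UTC: 03:55–08:40, 09:10–09:20, 09:25–09:30, 10:15–10:35.
Ines → UTC: 08:00–09:30, 09:45–11:30, 17:20–19:00.
Eitan ∩ Uma: 08:00–09:05, 11:45–11:50.
Eitan ∩ Uma ∩ Oksana: 08:00–08:40.
Eitan ∩ Uma ∩ Oksana ∩ Ines: 08:00–08:40.
Single common window of 40 minutes.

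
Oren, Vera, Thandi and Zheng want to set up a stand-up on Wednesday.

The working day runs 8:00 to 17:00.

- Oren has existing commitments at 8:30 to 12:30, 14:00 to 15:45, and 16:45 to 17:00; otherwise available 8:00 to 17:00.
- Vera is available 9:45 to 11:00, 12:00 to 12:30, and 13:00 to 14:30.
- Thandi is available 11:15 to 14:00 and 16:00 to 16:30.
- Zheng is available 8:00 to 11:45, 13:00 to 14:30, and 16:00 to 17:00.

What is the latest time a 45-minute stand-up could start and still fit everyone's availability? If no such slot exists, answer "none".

13:15

Oren free within 08:00–17:00: 08:00–08:30, 12:30–14:00, 15:45–16:45.
Oren ∩ Vera: 13:00–14:00.
Oren ∩ Vera ∩ Thandi: 13:00–14:00.
Oren ∩ Vera ∩ Thandi ∩ Zheng: 13:00–14:00.
Windows ≥ 45 min: 13:00–14:00.
Latest start in the last window 13:00–14:00 is 14:00 − 45 min = 13:15.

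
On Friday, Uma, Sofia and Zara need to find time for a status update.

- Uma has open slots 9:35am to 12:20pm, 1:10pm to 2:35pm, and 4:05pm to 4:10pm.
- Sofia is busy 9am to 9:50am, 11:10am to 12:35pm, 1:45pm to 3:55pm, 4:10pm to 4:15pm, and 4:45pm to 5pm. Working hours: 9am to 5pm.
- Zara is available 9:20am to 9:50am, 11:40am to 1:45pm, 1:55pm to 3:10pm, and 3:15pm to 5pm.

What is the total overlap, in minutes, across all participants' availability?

40 minutes

Sofia free within 09:00–17:00: 09:50–11:10, 12:35–13:45, 15:55–16:10, 16:15–16:45.
Uma ∩ Sofia: 09:50–11:10, 13:10–13:45, 16:05–16:10.
Uma ∩ Sofia ∩ Zara: 13:10–13:45, 16:05–16:10.
Total common minutes: 35 + 5 = 40.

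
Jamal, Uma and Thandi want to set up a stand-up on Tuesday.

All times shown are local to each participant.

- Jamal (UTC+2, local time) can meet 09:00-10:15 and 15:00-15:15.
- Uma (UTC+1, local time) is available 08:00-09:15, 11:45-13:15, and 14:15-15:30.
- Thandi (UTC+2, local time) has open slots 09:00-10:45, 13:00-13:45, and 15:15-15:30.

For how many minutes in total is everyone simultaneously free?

75 minutes

Jamal → UTC: 07:00–08:15, 13:00–13:15.
Uma → UTC: 07:00–08:15, 10:45–12:15, 13:15–14:30.
Thandi → UTC: 07:00–08:45, 11:00–11:45, 13:15–13:30.
Jamal ∩ Uma: 07:00–08:15.
Jamal ∩ Uma ∩ Thandi: 07:00–08:15.
Total common minutes: 75.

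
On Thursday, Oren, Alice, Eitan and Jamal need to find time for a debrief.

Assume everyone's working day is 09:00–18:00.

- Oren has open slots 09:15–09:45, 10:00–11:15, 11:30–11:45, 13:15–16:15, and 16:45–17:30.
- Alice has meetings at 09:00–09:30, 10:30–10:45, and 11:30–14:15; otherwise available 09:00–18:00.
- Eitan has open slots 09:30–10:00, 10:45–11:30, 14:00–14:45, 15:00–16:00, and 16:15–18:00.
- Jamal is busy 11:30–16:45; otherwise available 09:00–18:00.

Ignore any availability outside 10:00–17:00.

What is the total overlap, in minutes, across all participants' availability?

Alice free within 09:00–18:00: 09:30–10:30, 10:45–11:30, 14:15–18:00.
Jamal free within 09:00–18:00: 09:00–11:30, 16:45–18:00.
Oren ∩ Alice: 09:30–09:45, 10:00–10:30, 10:45–11:15, 14:15–16:15, 16:45–17:30.
Oren ∩ Alice ∩ Eitan: 09:30–09:45, 10:45–11:15, 14:15–14:45, 15:00–16:00, 16:45–17:30.
Oren ∩ Alice ∩ Eitan ∩ Jamal: 09:30–09:45, 10:45–11:15, 16:45–17:30.
Restricted to 10:00–17:00: 10:45–11:15, 16:45–17:00.
Total common minutes: 30 + 15 = 45.

45 minutes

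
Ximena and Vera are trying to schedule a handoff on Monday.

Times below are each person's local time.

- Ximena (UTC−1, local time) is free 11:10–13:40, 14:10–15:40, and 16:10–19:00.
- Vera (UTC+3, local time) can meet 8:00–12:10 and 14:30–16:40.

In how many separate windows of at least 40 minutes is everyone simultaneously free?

1

Ximena → UTC: 12:10–14:40, 15:10–16:40, 17:10–20:00.
Vera → UTC: 05:00–09:10, 11:30–13:40.
Ximena ∩ Vera: 12:10–13:40.
Windows ≥ 40 min: 12:10–13:40.
That's 1 window.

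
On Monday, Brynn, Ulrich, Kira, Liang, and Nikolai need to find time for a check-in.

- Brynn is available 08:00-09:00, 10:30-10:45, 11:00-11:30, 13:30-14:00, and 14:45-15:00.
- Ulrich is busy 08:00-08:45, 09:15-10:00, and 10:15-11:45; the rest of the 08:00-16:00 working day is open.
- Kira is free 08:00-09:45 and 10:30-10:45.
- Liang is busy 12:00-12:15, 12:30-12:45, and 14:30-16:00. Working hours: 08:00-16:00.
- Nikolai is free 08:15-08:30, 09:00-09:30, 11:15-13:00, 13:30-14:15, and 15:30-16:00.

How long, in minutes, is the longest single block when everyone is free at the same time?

0 minutes

Ulrich free within 08:00–16:00: 08:45–09:15, 10:00–10:15, 11:45–16:00.
Liang free within 08:00–16:00: 08:00–12:00, 12:15–12:30, 12:45–14:30.
Brynn ∩ Ulrich: 08:45–09:00, 13:30–14:00, 14:45–15:00.
Brynn ∩ Ulrich ∩ Kira: 08:45–09:00.
Brynn ∩ Ulrich ∩ Kira ∩ Liang: 08:45–09:00.
Brynn ∩ Ulrich ∩ Kira ∩ Liang ∩ Nikolai: (none).
No common window.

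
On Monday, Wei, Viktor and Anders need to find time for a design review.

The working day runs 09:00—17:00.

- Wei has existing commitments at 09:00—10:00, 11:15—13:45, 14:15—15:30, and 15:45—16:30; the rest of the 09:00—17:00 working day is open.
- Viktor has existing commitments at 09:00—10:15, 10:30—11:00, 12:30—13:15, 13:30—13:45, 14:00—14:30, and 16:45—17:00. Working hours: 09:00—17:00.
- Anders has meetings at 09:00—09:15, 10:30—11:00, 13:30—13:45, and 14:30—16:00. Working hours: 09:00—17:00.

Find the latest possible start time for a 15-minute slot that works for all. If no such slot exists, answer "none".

Wei free within 09:00–17:00: 10:00–11:15, 13:45–14:15, 15:30–15:45, 16:30–17:00.
Viktor free within 09:00–17:00: 10:15–10:30, 11:00–12:30, 13:15–13:30, 13:45–14:00, 14:30–16:45.
Anders free within 09:00–17:00: 09:15–10:30, 11:00–13:30, 13:45–14:30, 16:00–17:00.
Wei ∩ Viktor: 10:15–10:30, 11:00–11:15, 13:45–14:00, 15:30–15:45, 16:30–16:45.
Wei ∩ Viktor ∩ Anders: 10:15–10:30, 11:00–11:15, 13:45–14:00, 16:30–16:45.
Windows ≥ 15 min: 10:15–10:30, 11:00–11:15, 13:45–14:00, 16:30–16:45.
Latest start in the last window 16:30–16:45 is 16:45 − 15 min = 16:30.

16:30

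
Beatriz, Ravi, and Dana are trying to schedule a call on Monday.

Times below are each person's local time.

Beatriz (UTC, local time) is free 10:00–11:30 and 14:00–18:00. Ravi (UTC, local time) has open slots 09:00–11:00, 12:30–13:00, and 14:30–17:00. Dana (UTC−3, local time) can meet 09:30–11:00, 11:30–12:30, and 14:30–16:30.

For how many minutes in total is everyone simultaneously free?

Beatriz → UTC: 10:00–11:30, 14:00–18:00.
Ravi → UTC: 09:00–11:00, 12:30–13:00, 14:30–17:00.
Dana → UTC: 12:30–14:00, 14:30–15:30, 17:30–19:30.
Beatriz ∩ Ravi: 10:00–11:00, 14:30–17:00.
Beatriz ∩ Ravi ∩ Dana: 14:30–15:30.
Total common minutes: 60.

60 minutes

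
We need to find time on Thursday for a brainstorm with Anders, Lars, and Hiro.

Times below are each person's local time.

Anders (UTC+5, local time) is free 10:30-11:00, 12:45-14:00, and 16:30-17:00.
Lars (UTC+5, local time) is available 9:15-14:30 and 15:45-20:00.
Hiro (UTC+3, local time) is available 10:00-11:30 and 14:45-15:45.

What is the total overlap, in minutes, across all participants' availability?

60 minutes

Anders → UTC: 05:30–06:00, 07:45–09:00, 11:30–12:00.
Lars → UTC: 04:15–09:30, 10:45–15:00.
Hiro → UTC: 07:00–08:30, 11:45–12:45.
Anders ∩ Lars: 05:30–06:00, 07:45–09:00, 11:30–12:00.
Anders ∩ Lars ∩ Hiro: 07:45–08:30, 11:45–12:00.
Total common minutes: 45 + 15 = 60.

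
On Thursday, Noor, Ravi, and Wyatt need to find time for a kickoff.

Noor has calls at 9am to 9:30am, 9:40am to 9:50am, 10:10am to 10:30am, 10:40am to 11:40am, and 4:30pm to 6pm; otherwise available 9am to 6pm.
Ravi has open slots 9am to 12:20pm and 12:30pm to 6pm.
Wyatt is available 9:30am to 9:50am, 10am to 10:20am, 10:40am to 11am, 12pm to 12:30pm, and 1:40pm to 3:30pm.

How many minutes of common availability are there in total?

150 minutes

Noor free within 09:00–18:00: 09:30–09:40, 09:50–10:10, 10:30–10:40, 11:40–16:30.
Noor ∩ Ravi: 09:30–09:40, 09:50–10:10, 10:30–10:40, 11:40–12:20, 12:30–16:30.
Noor ∩ Ravi ∩ Wyatt: 09:30–09:40, 10:00–10:10, 12:00–12:20, 13:40–15:30.
Total common minutes: 10 + 10 + 20 + 110 = 150.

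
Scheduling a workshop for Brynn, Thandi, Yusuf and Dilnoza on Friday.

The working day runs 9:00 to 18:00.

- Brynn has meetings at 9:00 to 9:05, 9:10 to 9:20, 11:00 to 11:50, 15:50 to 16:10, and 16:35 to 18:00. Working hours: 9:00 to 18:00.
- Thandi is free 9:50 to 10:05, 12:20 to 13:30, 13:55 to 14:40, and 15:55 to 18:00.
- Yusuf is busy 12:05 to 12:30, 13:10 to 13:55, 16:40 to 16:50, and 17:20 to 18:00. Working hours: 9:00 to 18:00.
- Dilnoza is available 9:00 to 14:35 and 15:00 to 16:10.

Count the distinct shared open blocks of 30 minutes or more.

Brynn free within 09:00–18:00: 09:05–09:10, 09:20–11:00, 11:50–15:50, 16:10–16:35.
Yusuf free within 09:00–18:00: 09:00–12:05, 12:30–13:10, 13:55–16:40, 16:50–17:20.
Brynn ∩ Thandi: 09:50–10:05, 12:20–13:30, 13:55–14:40, 16:10–16:35.
Brynn ∩ Thandi ∩ Yusuf: 09:50–10:05, 12:30–13:10, 13:55–14:40, 16:10–16:35.
Brynn ∩ Thandi ∩ Yusuf ∩ Dilnoza: 09:50–10:05, 12:30–13:10, 13:55–14:35.
Windows ≥ 30 min: 12:30–13:10, 13:55–14:35.
That's 2 windows.

2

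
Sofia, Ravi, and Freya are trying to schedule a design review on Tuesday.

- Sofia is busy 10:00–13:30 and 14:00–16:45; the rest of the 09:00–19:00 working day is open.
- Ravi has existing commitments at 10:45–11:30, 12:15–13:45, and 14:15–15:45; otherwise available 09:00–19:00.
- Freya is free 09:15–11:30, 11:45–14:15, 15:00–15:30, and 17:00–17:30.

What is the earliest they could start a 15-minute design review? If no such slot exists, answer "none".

09:15

Sofia free within 09:00–19:00: 09:00–10:00, 13:30–14:00, 16:45–19:00.
Ravi free within 09:00–19:00: 09:00–10:45, 11:30–12:15, 13:45–14:15, 15:45–19:00.
Sofia ∩ Ravi: 09:00–10:00, 13:45–14:00, 16:45–19:00.
Sofia ∩ Ravi ∩ Freya: 09:15–10:00, 13:45–14:00, 17:00–17:30.
Windows ≥ 15 min: 09:15–10:00, 13:45–14:00, 17:00–17:30.
Earliest such window starts at 09:15.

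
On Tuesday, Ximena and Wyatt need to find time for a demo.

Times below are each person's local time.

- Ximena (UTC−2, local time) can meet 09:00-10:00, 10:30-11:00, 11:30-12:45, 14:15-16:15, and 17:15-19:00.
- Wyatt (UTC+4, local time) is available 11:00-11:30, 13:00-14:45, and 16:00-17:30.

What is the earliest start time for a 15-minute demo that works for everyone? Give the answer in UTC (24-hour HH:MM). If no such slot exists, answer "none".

12:30

Ximena → UTC: 11:00–12:00, 12:30–13:00, 13:30–14:45, 16:15–18:15, 19:15–21:00.
Wyatt → UTC: 07:00–07:30, 09:00–10:45, 12:00–13:30.
Ximena ∩ Wyatt: 12:30–13:00.
Windows ≥ 15 min: 12:30–13:00.
Earliest such window starts at 12:30.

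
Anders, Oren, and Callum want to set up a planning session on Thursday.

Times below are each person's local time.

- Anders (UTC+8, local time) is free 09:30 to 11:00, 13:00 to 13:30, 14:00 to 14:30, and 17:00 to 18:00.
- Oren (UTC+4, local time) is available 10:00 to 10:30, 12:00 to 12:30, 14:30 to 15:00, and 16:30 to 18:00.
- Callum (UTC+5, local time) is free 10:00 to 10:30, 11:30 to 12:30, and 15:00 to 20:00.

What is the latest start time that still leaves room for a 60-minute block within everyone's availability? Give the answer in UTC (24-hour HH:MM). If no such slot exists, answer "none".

none

Anders → UTC: 01:30–03:00, 05:00–05:30, 06:00–06:30, 09:00–10:00.
Oren → UTC: 06:00–06:30, 08:00–08:30, 10:30–11:00, 12:30–14:00.
Callum → UTC: 05:00–05:30, 06:30–07:30, 10:00–15:00.
Anders ∩ Oren: 06:00–06:30.
Anders ∩ Oren ∩ Callum: (none).
Windows ≥ 60 min: (none).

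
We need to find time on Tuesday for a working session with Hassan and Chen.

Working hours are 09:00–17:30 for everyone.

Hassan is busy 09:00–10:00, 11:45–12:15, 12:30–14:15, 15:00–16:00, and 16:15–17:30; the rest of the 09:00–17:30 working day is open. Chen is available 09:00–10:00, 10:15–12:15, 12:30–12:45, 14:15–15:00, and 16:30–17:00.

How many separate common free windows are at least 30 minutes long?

2

Hassan free within 09:00–17:30: 10:00–11:45, 12:15–12:30, 14:15–15:00, 16:00–16:15.
Hassan ∩ Chen: 10:15–11:45, 14:15–15:00.
Windows ≥ 30 min: 10:15–11:45, 14:15–15:00.
That's 2 windows.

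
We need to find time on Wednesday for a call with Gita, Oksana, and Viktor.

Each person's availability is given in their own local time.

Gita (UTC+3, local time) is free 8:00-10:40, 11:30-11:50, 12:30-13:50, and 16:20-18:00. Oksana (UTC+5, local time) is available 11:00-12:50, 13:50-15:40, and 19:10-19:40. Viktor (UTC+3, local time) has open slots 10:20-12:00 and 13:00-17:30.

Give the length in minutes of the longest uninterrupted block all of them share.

40 minutes

Gita → UTC: 05:00–07:40, 08:30–08:50, 09:30–10:50, 13:20–15:00.
Oksana → UTC: 06:00–07:50, 08:50–10:40, 14:10–14:40.
Viktor → UTC: 07:20–09:00, 10:00–14:30.
Gita ∩ Oksana: 06:00–07:40, 09:30–10:40, 14:10–14:40.
Gita ∩ Oksana ∩ Viktor: 07:20–07:40, 10:00–10:40, 14:10–14:30.
Common window lengths: 20, 40, 20 min; longest is 40.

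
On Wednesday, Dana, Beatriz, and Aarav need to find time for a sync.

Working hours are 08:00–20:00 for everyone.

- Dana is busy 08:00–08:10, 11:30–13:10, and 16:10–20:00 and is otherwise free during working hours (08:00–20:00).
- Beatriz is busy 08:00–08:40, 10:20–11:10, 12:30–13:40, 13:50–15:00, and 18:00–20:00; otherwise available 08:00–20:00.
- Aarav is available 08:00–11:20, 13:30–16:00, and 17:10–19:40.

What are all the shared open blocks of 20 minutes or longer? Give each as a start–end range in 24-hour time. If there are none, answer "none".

08:40–10:20, 15:00–16:00

Dana free within 08:00–20:00: 08:10–11:30, 13:10–16:10.
Beatriz free within 08:00–20:00: 08:40–10:20, 11:10–12:30, 13:40–13:50, 15:00–18:00.
Dana ∩ Beatriz: 08:40–10:20, 11:10–11:30, 13:40–13:50, 15:00–16:10.
Dana ∩ Beatriz ∩ Aarav: 08:40–10:20, 11:10–11:20, 13:40–13:50, 15:00–16:00.
Windows ≥ 20 min: 08:40–10:20, 15:00–16:00.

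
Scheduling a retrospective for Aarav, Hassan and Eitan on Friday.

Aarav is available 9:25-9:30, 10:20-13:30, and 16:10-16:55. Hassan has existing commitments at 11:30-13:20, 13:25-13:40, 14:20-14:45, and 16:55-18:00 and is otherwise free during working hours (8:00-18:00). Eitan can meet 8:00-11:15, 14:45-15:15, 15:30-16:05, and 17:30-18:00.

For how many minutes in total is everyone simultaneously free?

Hassan free within 08:00–18:00: 08:00–11:30, 13:20–13:25, 13:40–14:20, 14:45–16:55.
Aarav ∩ Hassan: 09:25–09:30, 10:20–11:30, 13:20–13:25, 16:10–16:55.
Aarav ∩ Hassan ∩ Eitan: 09:25–09:30, 10:20–11:15.
Total common minutes: 5 + 55 = 60.

60 minutes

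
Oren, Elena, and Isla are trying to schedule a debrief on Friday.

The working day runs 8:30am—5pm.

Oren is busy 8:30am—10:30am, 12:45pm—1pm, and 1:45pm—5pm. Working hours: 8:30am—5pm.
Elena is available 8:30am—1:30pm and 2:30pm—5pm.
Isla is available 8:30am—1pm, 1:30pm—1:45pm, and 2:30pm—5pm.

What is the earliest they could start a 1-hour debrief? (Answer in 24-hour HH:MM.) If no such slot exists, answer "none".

Oren free within 08:30–17:00: 10:30–12:45, 13:00–13:45.
Oren ∩ Elena: 10:30–12:45, 13:00–13:30.
Oren ∩ Elena ∩ Isla: 10:30–12:45.
Windows ≥ 60 min: 10:30–12:45.
Earliest such window starts at 10:30.

10:30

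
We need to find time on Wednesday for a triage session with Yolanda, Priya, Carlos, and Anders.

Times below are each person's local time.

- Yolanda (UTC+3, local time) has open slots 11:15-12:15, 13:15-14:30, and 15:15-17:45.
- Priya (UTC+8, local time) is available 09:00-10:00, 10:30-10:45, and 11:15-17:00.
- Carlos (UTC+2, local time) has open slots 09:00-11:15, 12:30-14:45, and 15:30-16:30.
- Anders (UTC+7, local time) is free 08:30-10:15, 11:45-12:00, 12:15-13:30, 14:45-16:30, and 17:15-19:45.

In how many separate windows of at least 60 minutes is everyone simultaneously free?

Yolanda → UTC: 08:15–09:15, 10:15–11:30, 12:15–14:45.
Priya → UTC: 01:00–02:00, 02:30–02:45, 03:15–09:00.
Carlos → UTC: 07:00–09:15, 10:30–12:45, 13:30–14:30.
Anders → UTC: 01:30–03:15, 04:45–05:00, 05:15–06:30, 07:45–09:30, 10:15–12:45.
Yolanda ∩ Priya: 08:15–09:00.
Yolanda ∩ Priya ∩ Carlos: 08:15–09:00.
Yolanda ∩ Priya ∩ Carlos ∩ Anders: 08:15–09:00.
Windows ≥ 60 min: (none).
That's 0 windows.

0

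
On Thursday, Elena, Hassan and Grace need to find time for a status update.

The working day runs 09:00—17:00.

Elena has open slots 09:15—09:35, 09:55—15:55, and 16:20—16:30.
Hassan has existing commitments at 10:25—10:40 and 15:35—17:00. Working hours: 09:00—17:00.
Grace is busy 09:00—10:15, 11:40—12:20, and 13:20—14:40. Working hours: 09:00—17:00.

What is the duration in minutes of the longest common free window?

Hassan free within 09:00–17:00: 09:00–10:25, 10:40–15:35.
Grace free within 09:00–17:00: 10:15–11:40, 12:20–13:20, 14:40–17:00.
Elena ∩ Hassan: 09:15–09:35, 09:55–10:25, 10:40–15:35.
Elena ∩ Hassan ∩ Grace: 10:15–10:25, 10:40–11:40, 12:20–13:20, 14:40–15:35.
Common window lengths: 10, 60, 60, 55 min; longest is 60.

60 minutes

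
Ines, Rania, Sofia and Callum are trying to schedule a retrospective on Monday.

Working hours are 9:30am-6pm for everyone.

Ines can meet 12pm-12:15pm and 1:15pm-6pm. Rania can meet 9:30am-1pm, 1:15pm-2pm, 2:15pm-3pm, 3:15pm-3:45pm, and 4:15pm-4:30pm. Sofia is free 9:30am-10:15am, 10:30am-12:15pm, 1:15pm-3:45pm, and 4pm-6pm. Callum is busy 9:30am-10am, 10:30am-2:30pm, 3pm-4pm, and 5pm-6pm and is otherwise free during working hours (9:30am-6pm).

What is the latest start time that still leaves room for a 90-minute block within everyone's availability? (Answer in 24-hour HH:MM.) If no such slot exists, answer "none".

Callum free within 09:30–18:00: 10:00–10:30, 14:30–15:00, 16:00–17:00.
Ines ∩ Rania: 12:00–12:15, 13:15–14:00, 14:15–15:00, 15:15–15:45, 16:15–16:30.
Ines ∩ Rania ∩ Sofia: 12:00–12:15, 13:15–14:00, 14:15–15:00, 15:15–15:45, 16:15–16:30.
Ines ∩ Rania ∩ Sofia ∩ Callum: 14:30–15:00, 16:15–16:30.
Windows ≥ 90 min: (none).

none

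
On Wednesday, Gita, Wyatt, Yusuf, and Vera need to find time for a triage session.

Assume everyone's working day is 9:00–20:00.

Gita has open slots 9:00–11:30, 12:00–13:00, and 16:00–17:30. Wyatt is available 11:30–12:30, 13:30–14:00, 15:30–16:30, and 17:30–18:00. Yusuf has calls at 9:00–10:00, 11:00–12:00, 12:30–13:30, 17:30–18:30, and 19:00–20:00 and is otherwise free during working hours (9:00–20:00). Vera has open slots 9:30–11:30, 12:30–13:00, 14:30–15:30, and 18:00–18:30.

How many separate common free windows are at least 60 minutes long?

Yusuf free within 09:00–20:00: 10:00–11:00, 12:00–12:30, 13:30–17:30, 18:30–19:00.
Gita ∩ Wyatt: 12:00–12:30, 16:00–16:30.
Gita ∩ Wyatt ∩ Yusuf: 12:00–12:30, 16:00–16:30.
Gita ∩ Wyatt ∩ Yusuf ∩ Vera: (none).
Windows ≥ 60 min: (none).
That's 0 windows.

0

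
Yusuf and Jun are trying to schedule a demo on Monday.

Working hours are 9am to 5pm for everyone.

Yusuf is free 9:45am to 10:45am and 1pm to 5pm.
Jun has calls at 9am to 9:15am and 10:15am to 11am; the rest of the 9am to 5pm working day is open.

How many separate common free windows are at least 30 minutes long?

Jun free within 09:00–17:00: 09:15–10:15, 11:00–17:00.
Yusuf ∩ Jun: 09:45–10:15, 13:00–17:00.
Windows ≥ 30 min: 09:45–10:15, 13:00–17:00.
That's 2 windows.

2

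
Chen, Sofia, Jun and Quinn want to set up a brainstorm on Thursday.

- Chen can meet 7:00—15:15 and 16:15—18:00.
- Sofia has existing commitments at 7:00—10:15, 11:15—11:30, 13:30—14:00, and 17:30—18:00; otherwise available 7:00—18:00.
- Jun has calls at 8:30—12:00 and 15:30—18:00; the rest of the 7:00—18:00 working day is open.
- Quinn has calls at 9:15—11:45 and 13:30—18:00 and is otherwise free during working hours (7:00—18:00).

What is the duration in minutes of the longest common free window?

90 minutes

Sofia free within 07:00–18:00: 10:15–11:15, 11:30–13:30, 14:00–17:30.
Jun free within 07:00–18:00: 07:00–08:30, 12:00–15:30.
Quinn free within 07:00–18:00: 07:00–09:15, 11:45–13:30.
Chen ∩ Sofia: 10:15–11:15, 11:30–13:30, 14:00–15:15, 16:15–17:30.
Chen ∩ Sofia ∩ Jun: 12:00–13:30, 14:00–15:15.
Chen ∩ Sofia ∩ Jun ∩ Quinn: 12:00–13:30.
Single common window of 90 minutes.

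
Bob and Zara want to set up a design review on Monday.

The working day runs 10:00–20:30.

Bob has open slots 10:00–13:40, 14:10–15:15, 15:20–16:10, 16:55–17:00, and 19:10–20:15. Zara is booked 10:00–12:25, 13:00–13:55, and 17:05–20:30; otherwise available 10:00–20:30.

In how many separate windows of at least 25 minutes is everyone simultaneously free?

3

Zara free within 10:00–20:30: 12:25–13:00, 13:55–17:05.
Bob ∩ Zara: 12:25–13:00, 14:10–15:15, 15:20–16:10, 16:55–17:00.
Windows ≥ 25 min: 12:25–13:00, 14:10–15:15, 15:20–16:10.
That's 3 windows.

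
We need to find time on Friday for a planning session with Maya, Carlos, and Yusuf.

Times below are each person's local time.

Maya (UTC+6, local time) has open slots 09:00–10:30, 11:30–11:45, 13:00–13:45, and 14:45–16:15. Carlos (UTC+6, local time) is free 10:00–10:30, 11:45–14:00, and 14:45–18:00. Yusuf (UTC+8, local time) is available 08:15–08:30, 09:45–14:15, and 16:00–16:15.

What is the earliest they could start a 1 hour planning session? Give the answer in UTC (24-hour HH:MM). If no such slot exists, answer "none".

Maya → UTC: 03:00–04:30, 05:30–05:45, 07:00–07:45, 08:45–10:15.
Carlos → UTC: 04:00–04:30, 05:45–08:00, 08:45–12:00.
Yusuf → UTC: 00:15–00:30, 01:45–06:15, 08:00–08:15.
Maya ∩ Carlos: 04:00–04:30, 07:00–07:45, 08:45–10:15.
Maya ∩ Carlos ∩ Yusuf: 04:00–04:30.
Windows ≥ 60 min: (none).

none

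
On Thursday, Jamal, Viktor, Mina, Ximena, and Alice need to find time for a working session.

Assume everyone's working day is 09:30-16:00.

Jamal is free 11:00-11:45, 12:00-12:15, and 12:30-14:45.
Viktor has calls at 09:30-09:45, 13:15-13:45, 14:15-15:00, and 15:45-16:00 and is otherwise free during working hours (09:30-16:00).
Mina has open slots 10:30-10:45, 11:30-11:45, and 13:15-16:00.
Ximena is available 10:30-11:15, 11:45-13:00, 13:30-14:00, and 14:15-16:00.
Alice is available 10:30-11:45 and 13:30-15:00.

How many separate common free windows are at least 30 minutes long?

Viktor free within 09:30–16:00: 09:45–13:15, 13:45–14:15, 15:00–15:45.
Jamal ∩ Viktor: 11:00–11:45, 12:00–12:15, 12:30–13:15, 13:45–14:15.
Jamal ∩ Viktor ∩ Mina: 11:30–11:45, 13:45–14:15.
Jamal ∩ Viktor ∩ Mina ∩ Ximena: 13:45–14:00.
Jamal ∩ Viktor ∩ Mina ∩ Ximena ∩ Alice: 13:45–14:00.
Windows ≥ 30 min: (none).
That's 0 windows.

0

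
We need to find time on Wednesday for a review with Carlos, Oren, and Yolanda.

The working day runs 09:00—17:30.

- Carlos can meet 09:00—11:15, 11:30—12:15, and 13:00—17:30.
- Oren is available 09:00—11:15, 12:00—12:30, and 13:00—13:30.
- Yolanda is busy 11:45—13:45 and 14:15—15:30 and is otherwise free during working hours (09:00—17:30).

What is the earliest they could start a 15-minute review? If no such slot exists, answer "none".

09:00

Yolanda free within 09:00–17:30: 09:00–11:45, 13:45–14:15, 15:30–17:30.
Carlos ∩ Oren: 09:00–11:15, 12:00–12:15, 13:00–13:30.
Carlos ∩ Oren ∩ Yolanda: 09:00–11:15.
Windows ≥ 15 min: 09:00–11:15.
Earliest such window starts at 09:00.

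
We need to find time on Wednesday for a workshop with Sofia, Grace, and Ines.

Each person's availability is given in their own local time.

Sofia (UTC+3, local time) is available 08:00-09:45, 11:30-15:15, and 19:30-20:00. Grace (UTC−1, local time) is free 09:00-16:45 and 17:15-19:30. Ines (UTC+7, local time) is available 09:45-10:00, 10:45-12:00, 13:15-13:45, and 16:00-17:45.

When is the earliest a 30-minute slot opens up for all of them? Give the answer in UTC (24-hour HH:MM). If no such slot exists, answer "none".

Sofia → UTC: 05:00–06:45, 08:30–12:15, 16:30–17:00.
Grace → UTC: 10:00–17:45, 18:15–20:30.
Ines → UTC: 02:45–03:00, 03:45–05:00, 06:15–06:45, 09:00–10:45.
Sofia ∩ Grace: 10:00–12:15, 16:30–17:00.
Sofia ∩ Grace ∩ Ines: 10:00–10:45.
Windows ≥ 30 min: 10:00–10:45.
Earliest such window starts at 10:00.

10:00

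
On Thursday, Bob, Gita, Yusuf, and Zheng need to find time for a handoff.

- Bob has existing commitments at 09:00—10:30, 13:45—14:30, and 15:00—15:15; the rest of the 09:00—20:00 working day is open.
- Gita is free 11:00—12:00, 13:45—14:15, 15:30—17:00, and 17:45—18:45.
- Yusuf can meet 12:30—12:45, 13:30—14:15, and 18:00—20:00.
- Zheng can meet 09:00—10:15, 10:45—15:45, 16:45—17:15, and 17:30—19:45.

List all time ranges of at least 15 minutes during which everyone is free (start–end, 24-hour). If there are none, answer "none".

18:00–18:45

Bob free within 09:00–20:00: 10:30–13:45, 14:30–15:00, 15:15–20:00.
Bob ∩ Gita: 11:00–12:00, 15:30–17:00, 17:45–18:45.
Bob ∩ Gita ∩ Yusuf: 18:00–18:45.
Bob ∩ Gita ∩ Yusuf ∩ Zheng: 18:00–18:45.
Windows ≥ 15 min: 18:00–18:45.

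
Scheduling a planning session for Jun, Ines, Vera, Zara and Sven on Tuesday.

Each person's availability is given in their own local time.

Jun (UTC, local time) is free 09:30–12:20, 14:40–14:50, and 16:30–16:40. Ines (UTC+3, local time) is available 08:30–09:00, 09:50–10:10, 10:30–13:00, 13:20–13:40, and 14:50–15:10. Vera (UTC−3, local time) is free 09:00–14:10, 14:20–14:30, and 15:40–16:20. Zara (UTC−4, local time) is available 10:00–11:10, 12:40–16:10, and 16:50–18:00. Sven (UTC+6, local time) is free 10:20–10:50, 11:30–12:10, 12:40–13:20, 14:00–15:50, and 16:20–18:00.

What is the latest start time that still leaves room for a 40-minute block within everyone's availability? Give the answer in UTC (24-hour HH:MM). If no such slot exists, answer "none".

Jun → UTC: 09:30–12:20, 14:40–14:50, 16:30–16:40.
Ines → UTC: 05:30–06:00, 06:50–07:10, 07:30–10:00, 10:20–10:40, 11:50–12:10.
Vera → UTC: 12:00–17:10, 17:20–17:30, 18:40–19:20.
Zara → UTC: 14:00–15:10, 16:40–20:10, 20:50–22:00.
Sven → UTC: 04:20–04:50, 05:30–06:10, 06:40–07:20, 08:00–09:50, 10:20–12:00.
Jun ∩ Ines: 09:30–10:00, 10:20–10:40, 11:50–12:10.
Jun ∩ Ines ∩ Vera: 12:00–12:10.
Jun ∩ Ines ∩ Vera ∩ Zara: (none).
Jun ∩ Ines ∩ Vera ∩ Zara ∩ Sven: (none).
Windows ≥ 40 min: (none).

none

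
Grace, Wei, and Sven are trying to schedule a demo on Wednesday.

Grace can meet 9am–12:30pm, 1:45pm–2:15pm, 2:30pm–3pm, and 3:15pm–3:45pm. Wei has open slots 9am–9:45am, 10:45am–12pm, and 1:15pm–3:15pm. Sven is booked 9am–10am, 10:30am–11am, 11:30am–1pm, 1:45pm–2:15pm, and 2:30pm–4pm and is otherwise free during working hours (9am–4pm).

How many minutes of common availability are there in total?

Sven free within 09:00–16:00: 10:00–10:30, 11:00–11:30, 13:00–13:45, 14:15–14:30.
Grace ∩ Wei: 09:00–09:45, 10:45–12:00, 13:45–14:15, 14:30–15:00.
Grace ∩ Wei ∩ Sven: 11:00–11:30.
Total common minutes: 30.

30 minutes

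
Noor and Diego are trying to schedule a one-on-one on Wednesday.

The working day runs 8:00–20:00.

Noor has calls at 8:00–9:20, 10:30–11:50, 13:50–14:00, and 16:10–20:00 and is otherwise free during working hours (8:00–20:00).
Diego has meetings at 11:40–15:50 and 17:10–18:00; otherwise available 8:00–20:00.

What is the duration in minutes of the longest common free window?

70 minutes

Noor free within 08:00–20:00: 09:20–10:30, 11:50–13:50, 14:00–16:10.
Diego free within 08:00–20:00: 08:00–11:40, 15:50–17:10, 18:00–20:00.
Noor ∩ Diego: 09:20–10:30, 15:50–16:10.
Common window lengths: 70, 20 min; longest is 70.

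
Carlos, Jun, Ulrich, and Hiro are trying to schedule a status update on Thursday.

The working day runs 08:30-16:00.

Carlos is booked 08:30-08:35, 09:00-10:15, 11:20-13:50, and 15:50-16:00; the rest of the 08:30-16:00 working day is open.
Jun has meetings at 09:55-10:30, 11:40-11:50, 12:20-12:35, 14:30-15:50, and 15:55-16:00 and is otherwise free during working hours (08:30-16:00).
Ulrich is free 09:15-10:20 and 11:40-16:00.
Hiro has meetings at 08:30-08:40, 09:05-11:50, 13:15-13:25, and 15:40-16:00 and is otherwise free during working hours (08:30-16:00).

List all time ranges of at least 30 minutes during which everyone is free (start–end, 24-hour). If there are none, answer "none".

13:50–14:30

Carlos free within 08:30–16:00: 08:35–09:00, 10:15–11:20, 13:50–15:50.
Jun free within 08:30–16:00: 08:30–09:55, 10:30–11:40, 11:50–12:20, 12:35–14:30, 15:50–15:55.
Hiro free within 08:30–16:00: 08:40–09:05, 11:50–13:15, 13:25–15:40.
Carlos ∩ Jun: 08:35–09:00, 10:30–11:20, 13:50–14:30.
Carlos ∩ Jun ∩ Ulrich: 13:50–14:30.
Carlos ∩ Jun ∩ Ulrich ∩ Hiro: 13:50–14:30.
Windows ≥ 30 min: 13:50–14:30.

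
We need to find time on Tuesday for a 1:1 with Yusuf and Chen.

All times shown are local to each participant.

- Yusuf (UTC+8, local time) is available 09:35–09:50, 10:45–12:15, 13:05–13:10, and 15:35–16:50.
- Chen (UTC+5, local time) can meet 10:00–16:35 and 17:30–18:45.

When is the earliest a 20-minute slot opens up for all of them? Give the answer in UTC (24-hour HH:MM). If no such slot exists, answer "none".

07:35

Yusuf → UTC: 01:35–01:50, 02:45–04:15, 05:05–05:10, 07:35–08:50.
Chen → UTC: 05:00–11:35, 12:30–13:45.
Yusuf ∩ Chen: 05:05–05:10, 07:35–08:50.
Windows ≥ 20 min: 07:35–08:50.
Earliest such window starts at 07:35.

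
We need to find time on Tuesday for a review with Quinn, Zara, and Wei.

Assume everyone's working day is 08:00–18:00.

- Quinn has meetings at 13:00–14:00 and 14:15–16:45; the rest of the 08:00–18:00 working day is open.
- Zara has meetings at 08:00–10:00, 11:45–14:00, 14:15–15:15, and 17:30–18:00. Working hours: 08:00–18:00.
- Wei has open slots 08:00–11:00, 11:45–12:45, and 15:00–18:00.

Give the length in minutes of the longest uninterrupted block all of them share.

Quinn free within 08:00–18:00: 08:00–13:00, 14:00–14:15, 16:45–18:00.
Zara free within 08:00–18:00: 10:00–11:45, 14:00–14:15, 15:15–17:30.
Quinn ∩ Zara: 10:00–11:45, 14:00–14:15, 16:45–17:30.
Quinn ∩ Zara ∩ Wei: 10:00–11:00, 16:45–17:30.
Common window lengths: 60, 45 min; longest is 60.

60 minutes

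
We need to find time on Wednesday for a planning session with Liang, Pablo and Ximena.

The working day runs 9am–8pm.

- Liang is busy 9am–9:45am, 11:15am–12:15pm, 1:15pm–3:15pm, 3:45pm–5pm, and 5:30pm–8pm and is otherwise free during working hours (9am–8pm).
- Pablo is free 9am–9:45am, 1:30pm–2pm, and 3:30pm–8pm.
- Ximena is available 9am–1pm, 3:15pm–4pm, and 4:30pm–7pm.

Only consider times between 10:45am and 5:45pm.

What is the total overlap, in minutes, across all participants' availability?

Liang free within 09:00–20:00: 09:45–11:15, 12:15–13:15, 15:15–15:45, 17:00–17:30.
Liang ∩ Pablo: 15:30–15:45, 17:00–17:30.
Liang ∩ Pablo ∩ Ximena: 15:30–15:45, 17:00–17:30.
Restricted to 10:45–17:45: 15:30–15:45, 17:00–17:30.
Total common minutes: 15 + 30 = 45.

45 minutes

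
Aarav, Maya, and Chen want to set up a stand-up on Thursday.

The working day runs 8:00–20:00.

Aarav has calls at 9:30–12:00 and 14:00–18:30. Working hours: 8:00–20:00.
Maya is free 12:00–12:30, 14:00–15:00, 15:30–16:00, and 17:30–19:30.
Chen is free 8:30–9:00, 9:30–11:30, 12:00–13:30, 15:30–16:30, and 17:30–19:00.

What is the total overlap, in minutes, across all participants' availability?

Aarav free within 08:00–20:00: 08:00–09:30, 12:00–14:00, 18:30–20:00.
Aarav ∩ Maya: 12:00–12:30, 18:30–19:30.
Aarav ∩ Maya ∩ Chen: 12:00–12:30, 18:30–19:00.
Total common minutes: 30 + 30 = 60.

60 minutes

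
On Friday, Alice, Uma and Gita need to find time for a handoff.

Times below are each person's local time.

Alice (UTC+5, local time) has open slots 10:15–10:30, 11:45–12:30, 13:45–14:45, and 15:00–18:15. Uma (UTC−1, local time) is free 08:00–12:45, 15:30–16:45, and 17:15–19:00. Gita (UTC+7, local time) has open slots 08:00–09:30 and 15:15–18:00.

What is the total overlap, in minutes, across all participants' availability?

105 minutes

Alice → UTC: 05:15–05:30, 06:45–07:30, 08:45–09:45, 10:00–13:15.
Uma → UTC: 09:00–13:45, 16:30–17:45, 18:15–20:00.
Gita → UTC: 01:00–02:30, 08:15–11:00.
Alice ∩ Uma: 09:00–09:45, 10:00–13:15.
Alice ∩ Uma ∩ Gita: 09:00–09:45, 10:00–11:00.
Total common minutes: 45 + 60 = 105.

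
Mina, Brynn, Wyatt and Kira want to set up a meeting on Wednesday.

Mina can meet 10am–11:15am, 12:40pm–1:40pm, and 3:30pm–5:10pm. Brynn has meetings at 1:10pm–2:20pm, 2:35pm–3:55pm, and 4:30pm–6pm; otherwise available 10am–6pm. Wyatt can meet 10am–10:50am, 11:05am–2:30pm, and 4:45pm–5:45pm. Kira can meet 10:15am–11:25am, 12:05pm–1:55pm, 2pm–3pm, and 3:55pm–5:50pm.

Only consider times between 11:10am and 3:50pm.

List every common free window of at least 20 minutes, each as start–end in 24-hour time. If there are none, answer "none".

12:40–13:10

Brynn free within 10:00–18:00: 10:00–13:10, 14:20–14:35, 15:55–16:30.
Mina ∩ Brynn: 10:00–11:15, 12:40–13:10, 15:55–16:30.
Mina ∩ Brynn ∩ Wyatt: 10:00–10:50, 11:05–11:15, 12:40–13:10.
Mina ∩ Brynn ∩ Wyatt ∩ Kira: 10:15–10:50, 11:05–11:15, 12:40–13:10.
Restricted to 11:10–15:50: 11:10–11:15, 12:40–13:10.
Windows ≥ 20 min: 12:40–13:10.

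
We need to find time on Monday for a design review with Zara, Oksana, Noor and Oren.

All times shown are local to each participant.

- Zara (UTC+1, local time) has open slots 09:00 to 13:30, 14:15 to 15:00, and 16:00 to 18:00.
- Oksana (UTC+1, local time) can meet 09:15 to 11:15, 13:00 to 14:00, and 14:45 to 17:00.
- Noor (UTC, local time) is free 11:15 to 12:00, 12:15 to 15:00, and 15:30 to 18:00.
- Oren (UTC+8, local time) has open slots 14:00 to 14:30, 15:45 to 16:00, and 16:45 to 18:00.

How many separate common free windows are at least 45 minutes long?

0

Zara → UTC: 08:00–12:30, 13:15–14:00, 15:00–17:00.
Oksana → UTC: 08:15–10:15, 12:00–13:00, 13:45–16:00.
Noor → UTC: 11:15–12:00, 12:15–15:00, 15:30–18:00.
Oren → UTC: 06:00–06:30, 07:45–08:00, 08:45–10:00.
Zara ∩ Oksana: 08:15–10:15, 12:00–12:30, 13:45–14:00, 15:00–16:00.
Zara ∩ Oksana ∩ Noor: 12:15–12:30, 13:45–14:00, 15:30–16:00.
Zara ∩ Oksana ∩ Noor ∩ Oren: (none).
Windows ≥ 45 min: (none).
That's 0 windows.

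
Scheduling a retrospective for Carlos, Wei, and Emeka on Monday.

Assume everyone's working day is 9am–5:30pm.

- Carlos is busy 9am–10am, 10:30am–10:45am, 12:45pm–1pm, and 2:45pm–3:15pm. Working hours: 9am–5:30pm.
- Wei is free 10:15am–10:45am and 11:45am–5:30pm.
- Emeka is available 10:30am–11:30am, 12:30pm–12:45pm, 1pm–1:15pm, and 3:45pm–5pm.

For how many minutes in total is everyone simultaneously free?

105 minutes

Carlos free within 09:00–17:30: 10:00–10:30, 10:45–12:45, 13:00–14:45, 15:15–17:30.
Carlos ∩ Wei: 10:15–10:30, 11:45–12:45, 13:00–14:45, 15:15–17:30.
Carlos ∩ Wei ∩ Emeka: 12:30–12:45, 13:00–13:15, 15:45–17:00.
Total common minutes: 15 + 15 + 75 = 105.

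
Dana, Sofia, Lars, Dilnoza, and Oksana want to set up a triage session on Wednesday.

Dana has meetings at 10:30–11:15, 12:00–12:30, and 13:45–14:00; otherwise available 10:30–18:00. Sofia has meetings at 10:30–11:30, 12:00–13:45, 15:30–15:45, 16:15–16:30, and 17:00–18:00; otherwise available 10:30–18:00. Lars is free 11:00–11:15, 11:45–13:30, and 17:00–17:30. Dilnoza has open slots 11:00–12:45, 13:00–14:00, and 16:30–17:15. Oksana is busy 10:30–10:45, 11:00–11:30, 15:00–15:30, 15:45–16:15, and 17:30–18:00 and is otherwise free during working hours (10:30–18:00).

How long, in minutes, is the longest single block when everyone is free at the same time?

15 minutes

Dana free within 10:30–18:00: 11:15–12:00, 12:30–13:45, 14:00–18:00.
Sofia free within 10:30–18:00: 11:30–12:00, 13:45–15:30, 15:45–16:15, 16:30–17:00.
Oksana free within 10:30–18:00: 10:45–11:00, 11:30–15:00, 15:30–15:45, 16:15–17:30.
Dana ∩ Sofia: 11:30–12:00, 14:00–15:30, 15:45–16:15, 16:30–17:00.
Dana ∩ Sofia ∩ Lars: 11:45–12:00.
Dana ∩ Sofia ∩ Lars ∩ Dilnoza: 11:45–12:00.
Dana ∩ Sofia ∩ Lars ∩ Dilnoza ∩ Oksana: 11:45–12:00.
Single common window of 15 minutes.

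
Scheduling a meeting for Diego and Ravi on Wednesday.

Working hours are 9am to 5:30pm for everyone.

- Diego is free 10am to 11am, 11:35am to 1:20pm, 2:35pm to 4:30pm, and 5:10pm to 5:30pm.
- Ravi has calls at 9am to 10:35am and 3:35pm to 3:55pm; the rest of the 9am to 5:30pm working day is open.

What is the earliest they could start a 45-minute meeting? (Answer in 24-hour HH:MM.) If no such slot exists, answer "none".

Ravi free within 09:00–17:30: 10:35–15:35, 15:55–17:30.
Diego ∩ Ravi: 10:35–11:00, 11:35–13:20, 14:35–15:35, 15:55–16:30, 17:10–17:30.
Windows ≥ 45 min: 11:35–13:20, 14:35–15:35.
Earliest such window starts at 11:35.

11:35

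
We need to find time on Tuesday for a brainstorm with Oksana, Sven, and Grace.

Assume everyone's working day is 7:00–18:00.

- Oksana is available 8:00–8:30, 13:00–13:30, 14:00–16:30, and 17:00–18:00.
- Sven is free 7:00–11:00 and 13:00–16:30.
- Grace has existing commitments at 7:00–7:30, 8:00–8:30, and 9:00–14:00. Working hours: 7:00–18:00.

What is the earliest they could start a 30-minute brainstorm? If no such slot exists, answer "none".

14:00

Grace free within 07:00–18:00: 07:30–08:00, 08:30–09:00, 14:00–18:00.
Oksana ∩ Sven: 08:00–08:30, 13:00–13:30, 14:00–16:30.
Oksana ∩ Sven ∩ Grace: 14:00–16:30.
Windows ≥ 30 min: 14:00–16:30.
Earliest such window starts at 14:00.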